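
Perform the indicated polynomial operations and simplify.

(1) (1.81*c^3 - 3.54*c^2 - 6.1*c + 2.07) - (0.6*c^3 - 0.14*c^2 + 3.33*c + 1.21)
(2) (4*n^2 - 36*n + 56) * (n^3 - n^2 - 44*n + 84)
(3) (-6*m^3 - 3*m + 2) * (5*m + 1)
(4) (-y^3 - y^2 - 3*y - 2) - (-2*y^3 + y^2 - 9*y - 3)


(1) = 1.21*c^3 - 3.4*c^2 - 9.43*c + 0.86
(2) = 4*n^5 - 40*n^4 - 84*n^3 + 1864*n^2 - 5488*n + 4704
(3) = -30*m^4 - 6*m^3 - 15*m^2 + 7*m + 2
(4) = y^3 - 2*y^2 + 6*y + 1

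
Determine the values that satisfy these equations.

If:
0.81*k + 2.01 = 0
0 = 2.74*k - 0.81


Then:
No Solution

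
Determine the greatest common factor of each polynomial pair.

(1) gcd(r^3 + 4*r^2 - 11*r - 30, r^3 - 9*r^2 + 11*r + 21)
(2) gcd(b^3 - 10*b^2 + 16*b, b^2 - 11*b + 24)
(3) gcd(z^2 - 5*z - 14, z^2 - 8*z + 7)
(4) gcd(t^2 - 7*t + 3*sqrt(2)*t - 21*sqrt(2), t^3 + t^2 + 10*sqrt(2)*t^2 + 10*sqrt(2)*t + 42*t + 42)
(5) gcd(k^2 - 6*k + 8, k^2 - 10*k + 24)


(1) = r - 3
(2) = gcd(b*(b - 8)*(b - 2), (b - 8)*(b - 3)) = b - 8
(3) = gcd((z - 7)*(z + 2), (z - 7)*(z - 1)) = z - 7
(4) = gcd((t - 7)*(t + 3*sqrt(2)), (t + 1)*(t + 3*sqrt(2))*(t + 7*sqrt(2))) = t + 3*sqrt(2)
(5) = gcd((k - 4)*(k - 2), (k - 6)*(k - 4)) = k - 4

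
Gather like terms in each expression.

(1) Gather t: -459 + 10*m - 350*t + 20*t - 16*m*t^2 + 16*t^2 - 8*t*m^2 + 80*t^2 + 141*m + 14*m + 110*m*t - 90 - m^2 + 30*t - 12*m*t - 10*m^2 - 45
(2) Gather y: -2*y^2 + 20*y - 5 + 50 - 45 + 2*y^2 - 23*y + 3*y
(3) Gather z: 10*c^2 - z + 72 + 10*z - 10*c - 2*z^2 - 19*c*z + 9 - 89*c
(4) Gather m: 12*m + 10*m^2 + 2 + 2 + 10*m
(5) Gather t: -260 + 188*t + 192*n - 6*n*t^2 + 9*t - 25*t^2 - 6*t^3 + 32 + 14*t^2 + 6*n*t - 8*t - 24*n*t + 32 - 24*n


(1) = -11*m^2 + 165*m + t^2*(96 - 16*m) + t*(-8*m^2 + 98*m - 300) - 594
(2) = 0
(3) = 10*c^2 - 99*c - 2*z^2 + z*(9 - 19*c) + 81
(4) = 10*m^2 + 22*m + 4
(5) = 168*n - 6*t^3 + t^2*(-6*n - 11) + t*(189 - 18*n) - 196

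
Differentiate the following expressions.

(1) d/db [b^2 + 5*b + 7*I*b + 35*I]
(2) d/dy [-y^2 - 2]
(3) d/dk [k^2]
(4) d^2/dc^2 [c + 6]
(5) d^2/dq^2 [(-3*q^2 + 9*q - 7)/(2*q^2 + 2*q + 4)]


(1) = 2*b + 5 + 7*I
(2) = -2*y
(3) = 2*k
(4) = 0
(5) = (12*q^3 - 3*q^2 - 75*q - 23)/(q^6 + 3*q^5 + 9*q^4 + 13*q^3 + 18*q^2 + 12*q + 8)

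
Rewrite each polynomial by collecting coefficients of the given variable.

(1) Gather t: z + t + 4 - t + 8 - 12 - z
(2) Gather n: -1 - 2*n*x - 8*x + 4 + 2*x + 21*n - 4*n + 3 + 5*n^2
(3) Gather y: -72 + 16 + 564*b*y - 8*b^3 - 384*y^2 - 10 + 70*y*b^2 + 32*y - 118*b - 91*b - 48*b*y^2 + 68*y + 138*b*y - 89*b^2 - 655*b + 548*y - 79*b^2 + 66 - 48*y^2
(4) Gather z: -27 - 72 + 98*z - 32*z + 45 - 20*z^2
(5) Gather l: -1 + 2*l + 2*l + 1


(1) = 0
(2) = 5*n^2 + n*(17 - 2*x) - 6*x + 6
(3) = -8*b^3 - 168*b^2 - 864*b + y^2*(-48*b - 432) + y*(70*b^2 + 702*b + 648)
(4) = -20*z^2 + 66*z - 54
(5) = 4*l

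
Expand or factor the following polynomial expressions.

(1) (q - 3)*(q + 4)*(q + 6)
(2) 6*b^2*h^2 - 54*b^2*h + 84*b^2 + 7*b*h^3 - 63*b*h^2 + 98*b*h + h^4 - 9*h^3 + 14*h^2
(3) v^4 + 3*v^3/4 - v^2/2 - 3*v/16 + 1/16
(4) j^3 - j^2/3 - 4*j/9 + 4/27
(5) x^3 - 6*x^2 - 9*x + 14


(1) = q^3 + 7*q^2 - 6*q - 72
(2) = (b + h)*(6*b + h)*(h - 7)*(h - 2)
(3) = (v - 1/2)*(v - 1/4)*(v + 1/2)*(v + 1)
(4) = (j - 2/3)*(j - 1/3)*(j + 2/3)
(5) = (x - 7)*(x - 1)*(x + 2)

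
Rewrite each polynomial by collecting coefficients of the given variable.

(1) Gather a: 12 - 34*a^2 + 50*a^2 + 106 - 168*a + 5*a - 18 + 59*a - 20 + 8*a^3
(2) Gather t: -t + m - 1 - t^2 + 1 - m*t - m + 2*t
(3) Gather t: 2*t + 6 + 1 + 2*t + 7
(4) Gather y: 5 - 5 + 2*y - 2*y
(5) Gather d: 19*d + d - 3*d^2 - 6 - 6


(1) = 8*a^3 + 16*a^2 - 104*a + 80
(2) = -t^2 + t*(1 - m)
(3) = 4*t + 14
(4) = 0
(5) = -3*d^2 + 20*d - 12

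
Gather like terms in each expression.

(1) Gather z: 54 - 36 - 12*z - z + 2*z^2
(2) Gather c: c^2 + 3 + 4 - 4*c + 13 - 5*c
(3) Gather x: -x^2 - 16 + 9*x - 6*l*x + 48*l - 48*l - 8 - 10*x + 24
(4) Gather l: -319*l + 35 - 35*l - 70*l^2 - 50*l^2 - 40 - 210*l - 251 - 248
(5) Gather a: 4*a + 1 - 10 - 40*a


(1) = 2*z^2 - 13*z + 18
(2) = c^2 - 9*c + 20
(3) = -x^2 + x*(-6*l - 1)
(4) = -120*l^2 - 564*l - 504
(5) = -36*a - 9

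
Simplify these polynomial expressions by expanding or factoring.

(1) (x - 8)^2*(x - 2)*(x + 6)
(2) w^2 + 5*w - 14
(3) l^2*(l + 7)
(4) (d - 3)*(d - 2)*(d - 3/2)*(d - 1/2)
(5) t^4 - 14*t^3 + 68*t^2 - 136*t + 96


(1) = x^4 - 12*x^3 - 12*x^2 + 448*x - 768
(2) = (w - 2)*(w + 7)
(3) = l^3 + 7*l^2
(4) = d^4 - 7*d^3 + 67*d^2/4 - 63*d/4 + 9/2
(5) = (t - 6)*(t - 4)*(t - 2)^2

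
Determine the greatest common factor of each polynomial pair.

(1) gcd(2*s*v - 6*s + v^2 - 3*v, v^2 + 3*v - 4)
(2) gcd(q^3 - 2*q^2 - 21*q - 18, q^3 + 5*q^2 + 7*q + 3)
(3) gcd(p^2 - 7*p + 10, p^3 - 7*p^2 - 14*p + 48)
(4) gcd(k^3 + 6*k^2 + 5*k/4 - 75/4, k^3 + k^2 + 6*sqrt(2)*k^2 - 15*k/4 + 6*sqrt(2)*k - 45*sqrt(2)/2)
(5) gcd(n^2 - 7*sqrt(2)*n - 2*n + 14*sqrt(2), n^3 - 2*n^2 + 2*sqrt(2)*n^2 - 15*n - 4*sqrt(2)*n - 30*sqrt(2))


(1) = 1
(2) = q^2 + 4*q + 3
(3) = gcd((p - 5)*(p - 2), (p - 8)*(p - 2)*(p + 3)) = p - 2
(4) = k^2 + k - 15/4
(5) = 1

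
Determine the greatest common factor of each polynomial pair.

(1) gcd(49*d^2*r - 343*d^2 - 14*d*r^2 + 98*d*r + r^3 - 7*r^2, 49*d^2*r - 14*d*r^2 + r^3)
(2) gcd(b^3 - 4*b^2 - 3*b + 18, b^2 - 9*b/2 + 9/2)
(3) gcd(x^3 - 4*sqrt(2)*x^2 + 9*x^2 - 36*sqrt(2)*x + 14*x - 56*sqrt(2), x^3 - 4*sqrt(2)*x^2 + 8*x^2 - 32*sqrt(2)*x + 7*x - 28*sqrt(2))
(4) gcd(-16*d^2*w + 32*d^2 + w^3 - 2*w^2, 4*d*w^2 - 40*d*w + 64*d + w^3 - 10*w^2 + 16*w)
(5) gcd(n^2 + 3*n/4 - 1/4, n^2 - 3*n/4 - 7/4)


(1) = 49*d^2 - 14*d*r + r^2
(2) = b - 3
(3) = gcd((x + 2)*(x + 7)*(x - 4*sqrt(2)), (x + 1)*(x + 7)*(x - 4*sqrt(2))) = x^2 + x*(7 - 4*sqrt(2)) - 28*sqrt(2)
(4) = gcd((-4*d + w)*(4*d + w)*(w - 2), (4*d + w)*(w - 8)*(w - 2)) = 4*d*w - 8*d + w^2 - 2*w
(5) = gcd((n - 1/4)*(n + 1), (n - 7/4)*(n + 1)) = n + 1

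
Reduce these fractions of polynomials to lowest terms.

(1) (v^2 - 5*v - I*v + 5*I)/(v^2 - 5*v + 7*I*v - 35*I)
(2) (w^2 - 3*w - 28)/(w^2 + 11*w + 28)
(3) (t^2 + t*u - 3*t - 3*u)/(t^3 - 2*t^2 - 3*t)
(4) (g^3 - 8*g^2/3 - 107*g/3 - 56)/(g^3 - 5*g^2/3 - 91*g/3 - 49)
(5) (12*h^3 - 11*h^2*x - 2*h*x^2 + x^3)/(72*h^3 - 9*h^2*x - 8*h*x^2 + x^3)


(1) = (v - I)/(v + 7*I)
(2) = (w - 7)/(w + 7)
(3) = (t + u)/(t^2 + t)
(4) = (g - 8)/(g - 7)
(5) = (4*h^2 - 5*h*x + x^2)/(24*h^2 - 11*h*x + x^2)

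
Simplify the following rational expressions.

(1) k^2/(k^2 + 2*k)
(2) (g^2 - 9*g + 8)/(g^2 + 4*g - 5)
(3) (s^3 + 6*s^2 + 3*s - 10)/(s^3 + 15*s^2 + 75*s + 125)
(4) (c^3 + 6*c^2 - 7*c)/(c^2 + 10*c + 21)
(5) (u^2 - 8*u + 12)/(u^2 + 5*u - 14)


(1) = k/(k + 2)
(2) = (g - 8)/(g + 5)
(3) = (s^2 + s - 2)/(s^2 + 10*s + 25)
(4) = (c^2 - c)/(c + 3)
(5) = (u - 6)/(u + 7)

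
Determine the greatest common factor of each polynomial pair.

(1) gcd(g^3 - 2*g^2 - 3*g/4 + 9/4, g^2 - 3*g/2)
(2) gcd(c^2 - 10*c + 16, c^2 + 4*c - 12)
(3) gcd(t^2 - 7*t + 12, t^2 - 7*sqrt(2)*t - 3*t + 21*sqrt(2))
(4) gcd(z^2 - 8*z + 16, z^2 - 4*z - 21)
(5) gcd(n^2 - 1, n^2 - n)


(1) = g - 3/2
(2) = c - 2
(3) = gcd((t - 4)*(t - 3), (t - 3)*(t - 7*sqrt(2))) = t - 3
(4) = 1
(5) = n - 1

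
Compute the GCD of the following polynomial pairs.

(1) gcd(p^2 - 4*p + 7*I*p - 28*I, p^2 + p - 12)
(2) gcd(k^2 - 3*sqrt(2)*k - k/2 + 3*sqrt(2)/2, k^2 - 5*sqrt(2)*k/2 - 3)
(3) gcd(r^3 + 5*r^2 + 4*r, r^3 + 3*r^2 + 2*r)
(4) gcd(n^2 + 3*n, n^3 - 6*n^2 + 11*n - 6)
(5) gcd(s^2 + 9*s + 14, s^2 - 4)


(1) = 1
(2) = k - 3*sqrt(2)
(3) = r^2 + r
(4) = gcd(n*(n + 3), (n - 3)*(n - 2)*(n - 1)) = 1
(5) = s + 2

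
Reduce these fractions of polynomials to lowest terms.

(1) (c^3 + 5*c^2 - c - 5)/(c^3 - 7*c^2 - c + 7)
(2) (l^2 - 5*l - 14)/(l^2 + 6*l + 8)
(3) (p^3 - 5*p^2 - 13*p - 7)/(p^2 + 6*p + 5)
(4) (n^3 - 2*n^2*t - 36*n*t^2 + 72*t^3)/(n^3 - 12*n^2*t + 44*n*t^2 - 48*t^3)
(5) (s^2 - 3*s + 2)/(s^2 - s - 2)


(1) = (c + 5)/(c - 7)
(2) = (l - 7)/(l + 4)
(3) = (p^2 - 6*p - 7)/(p + 5)
(4) = (-n - 6*t)/(-n + 4*t)
(5) = (s - 1)/(s + 1)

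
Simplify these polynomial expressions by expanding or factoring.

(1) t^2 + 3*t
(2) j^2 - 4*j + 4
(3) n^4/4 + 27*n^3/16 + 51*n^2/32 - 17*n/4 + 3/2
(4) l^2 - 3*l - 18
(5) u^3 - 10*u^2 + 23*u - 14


(1) = t*(t + 3)
(2) = (j - 2)^2
(3) = (n/4 + 1)*(n - 3/4)*(n - 1/2)*(n + 4)
(4) = (l - 6)*(l + 3)
(5) = (u - 7)*(u - 2)*(u - 1)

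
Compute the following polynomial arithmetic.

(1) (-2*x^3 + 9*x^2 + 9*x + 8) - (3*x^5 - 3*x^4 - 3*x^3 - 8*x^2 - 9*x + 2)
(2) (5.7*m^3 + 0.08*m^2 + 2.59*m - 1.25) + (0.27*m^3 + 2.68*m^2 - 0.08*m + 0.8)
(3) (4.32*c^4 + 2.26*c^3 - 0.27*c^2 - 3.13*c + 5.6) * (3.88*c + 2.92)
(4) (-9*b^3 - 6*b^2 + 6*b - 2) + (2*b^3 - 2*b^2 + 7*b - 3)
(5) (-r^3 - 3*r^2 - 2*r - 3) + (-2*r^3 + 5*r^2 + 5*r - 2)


(1) = -3*x^5 + 3*x^4 + x^3 + 17*x^2 + 18*x + 6
(2) = 5.97*m^3 + 2.76*m^2 + 2.51*m - 0.45
(3) = 16.7616*c^5 + 21.3832*c^4 + 5.5516*c^3 - 12.9328*c^2 + 12.5884*c + 16.352
(4) = -7*b^3 - 8*b^2 + 13*b - 5
(5) = -3*r^3 + 2*r^2 + 3*r - 5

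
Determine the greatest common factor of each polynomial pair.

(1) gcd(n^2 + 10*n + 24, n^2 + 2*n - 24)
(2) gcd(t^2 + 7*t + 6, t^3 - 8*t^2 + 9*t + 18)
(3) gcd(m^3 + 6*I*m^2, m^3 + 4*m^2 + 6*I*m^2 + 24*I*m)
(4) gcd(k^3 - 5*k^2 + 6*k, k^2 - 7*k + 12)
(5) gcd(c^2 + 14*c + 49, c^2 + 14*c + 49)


(1) = gcd((n + 4)*(n + 6), (n - 4)*(n + 6)) = n + 6
(2) = gcd((t + 1)*(t + 6), (t - 6)*(t - 3)*(t + 1)) = t + 1
(3) = gcd(m^2*(m + 6*I), m*(m + 4)*(m + 6*I)) = m^2 + 6*I*m
(4) = gcd(k*(k - 3)*(k - 2), (k - 4)*(k - 3)) = k - 3
(5) = gcd((c + 7)^2, (c + 7)^2) = c^2 + 14*c + 49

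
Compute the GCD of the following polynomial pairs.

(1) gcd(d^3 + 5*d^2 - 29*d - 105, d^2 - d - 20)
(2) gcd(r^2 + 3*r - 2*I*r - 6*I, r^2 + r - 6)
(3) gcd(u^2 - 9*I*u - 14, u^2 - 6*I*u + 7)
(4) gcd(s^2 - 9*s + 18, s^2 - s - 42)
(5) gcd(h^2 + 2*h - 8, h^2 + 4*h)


(1) = gcd((d - 5)*(d + 3)*(d + 7), (d - 5)*(d + 4)) = d - 5
(2) = r + 3
(3) = u - 7*I
(4) = gcd((s - 6)*(s - 3), (s - 7)*(s + 6)) = 1
(5) = h + 4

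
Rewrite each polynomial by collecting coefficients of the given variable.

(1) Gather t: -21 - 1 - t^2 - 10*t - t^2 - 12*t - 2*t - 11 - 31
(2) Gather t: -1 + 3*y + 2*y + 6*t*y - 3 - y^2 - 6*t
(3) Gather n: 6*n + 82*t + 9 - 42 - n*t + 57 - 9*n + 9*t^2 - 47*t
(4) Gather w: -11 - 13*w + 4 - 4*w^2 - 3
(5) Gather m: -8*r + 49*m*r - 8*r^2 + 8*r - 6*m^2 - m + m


(1) = -2*t^2 - 24*t - 64
(2) = t*(6*y - 6) - y^2 + 5*y - 4
(3) = n*(-t - 3) + 9*t^2 + 35*t + 24
(4) = -4*w^2 - 13*w - 10
(5) = -6*m^2 + 49*m*r - 8*r^2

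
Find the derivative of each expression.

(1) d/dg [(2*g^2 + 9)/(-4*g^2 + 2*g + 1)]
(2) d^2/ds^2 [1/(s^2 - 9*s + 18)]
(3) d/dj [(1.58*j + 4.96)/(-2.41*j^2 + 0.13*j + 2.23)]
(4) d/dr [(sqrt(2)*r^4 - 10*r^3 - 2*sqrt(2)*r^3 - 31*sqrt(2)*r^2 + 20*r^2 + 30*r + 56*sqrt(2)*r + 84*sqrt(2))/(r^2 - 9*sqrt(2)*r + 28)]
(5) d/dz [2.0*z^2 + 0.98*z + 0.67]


(1) = 2*(2*g^2 + 38*g - 9)/(16*g^4 - 16*g^3 - 4*g^2 + 4*g + 1)
(2) = 2*(-s^2 + 9*s + (2*s - 9)^2 - 18)/(s^2 - 9*s + 18)^3
(3) = (3.8078*j^2 + 23.9072*j + 2.8786)/(5.8081*j^4 - 0.6266*j^3 - 10.7317*j^2 + 0.5798*j + 4.9729)
(4) = 2*(sqrt(2)*r^5 - 32*r^4 - sqrt(2)*r^4 + 36*r^3 + 146*sqrt(2)*r^3 - 202*sqrt(2)*r^2 - 156*r^2 - 952*sqrt(2)*r + 560*r + 784*sqrt(2) + 1176)/(r^4 - 18*sqrt(2)*r^3 + 218*r^2 - 504*sqrt(2)*r + 784)
(5) = 4.0*z + 0.98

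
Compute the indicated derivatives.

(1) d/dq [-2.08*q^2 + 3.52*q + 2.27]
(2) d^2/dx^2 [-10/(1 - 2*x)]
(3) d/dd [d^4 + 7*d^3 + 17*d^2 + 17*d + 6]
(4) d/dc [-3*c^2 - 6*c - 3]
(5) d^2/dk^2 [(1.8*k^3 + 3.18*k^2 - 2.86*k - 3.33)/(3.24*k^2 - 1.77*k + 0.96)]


(1) = 3.52 - 4.16*q
(2) = 80/(2*x - 1)^3
(3) = 4*d^3 + 21*d^2 + 34*d + 17
(4) = -6*c - 6
(5) = (-23.491944*k^3 - 287.43984*k^2 + 177.909048*k - 4.007898)/(34.012224*k^6 - 55.742256*k^5 + 60.684876*k^4 - 38.577681*k^3 + 17.980704*k^2 - 4.893696*k + 0.884736)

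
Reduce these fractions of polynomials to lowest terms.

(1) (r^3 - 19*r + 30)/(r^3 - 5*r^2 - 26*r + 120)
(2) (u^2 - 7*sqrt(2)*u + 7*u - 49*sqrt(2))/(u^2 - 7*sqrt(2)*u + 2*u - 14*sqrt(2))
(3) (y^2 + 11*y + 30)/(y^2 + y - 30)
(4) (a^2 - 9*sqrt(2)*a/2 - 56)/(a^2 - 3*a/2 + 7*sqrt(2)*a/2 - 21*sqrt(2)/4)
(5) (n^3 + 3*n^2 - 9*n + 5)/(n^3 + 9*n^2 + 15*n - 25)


(1) = (r^2 - 5*r + 6)/(r^2 - 10*r + 24)
(2) = (u + 7)/(u + 2)
(3) = (y + 5)/(y - 5)
(4) = (8*a - 64*sqrt(2))/(8*a - 12)
(5) = (n - 1)/(n + 5)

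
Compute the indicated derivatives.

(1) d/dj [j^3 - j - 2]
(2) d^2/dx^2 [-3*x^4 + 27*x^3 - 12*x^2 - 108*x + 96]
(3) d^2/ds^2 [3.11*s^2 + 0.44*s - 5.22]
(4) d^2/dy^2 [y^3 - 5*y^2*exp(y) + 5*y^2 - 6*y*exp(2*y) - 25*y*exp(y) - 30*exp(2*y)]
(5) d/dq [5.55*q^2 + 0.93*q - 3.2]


(1) = 3*j^2 - 1
(2) = -36*x^2 + 162*x - 24
(3) = 6.22000000000000
(4) = -5*y^2*exp(y) - 24*y*exp(2*y) - 45*y*exp(y) + 6*y - 144*exp(2*y) - 60*exp(y) + 10
(5) = 11.1*q + 0.93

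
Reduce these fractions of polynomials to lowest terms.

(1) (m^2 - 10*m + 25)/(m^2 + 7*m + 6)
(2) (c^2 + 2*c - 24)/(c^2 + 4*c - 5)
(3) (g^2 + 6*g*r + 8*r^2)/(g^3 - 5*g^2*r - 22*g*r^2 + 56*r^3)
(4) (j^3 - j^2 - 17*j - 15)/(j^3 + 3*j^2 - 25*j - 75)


(1) = (m^2 - 10*m + 25)/(m^2 + 7*m + 6)
(2) = (c^2 + 2*c - 24)/(c^2 + 4*c - 5)
(3) = (g + 2*r)/(g^2 - 9*g*r + 14*r^2)
(4) = (j + 1)/(j + 5)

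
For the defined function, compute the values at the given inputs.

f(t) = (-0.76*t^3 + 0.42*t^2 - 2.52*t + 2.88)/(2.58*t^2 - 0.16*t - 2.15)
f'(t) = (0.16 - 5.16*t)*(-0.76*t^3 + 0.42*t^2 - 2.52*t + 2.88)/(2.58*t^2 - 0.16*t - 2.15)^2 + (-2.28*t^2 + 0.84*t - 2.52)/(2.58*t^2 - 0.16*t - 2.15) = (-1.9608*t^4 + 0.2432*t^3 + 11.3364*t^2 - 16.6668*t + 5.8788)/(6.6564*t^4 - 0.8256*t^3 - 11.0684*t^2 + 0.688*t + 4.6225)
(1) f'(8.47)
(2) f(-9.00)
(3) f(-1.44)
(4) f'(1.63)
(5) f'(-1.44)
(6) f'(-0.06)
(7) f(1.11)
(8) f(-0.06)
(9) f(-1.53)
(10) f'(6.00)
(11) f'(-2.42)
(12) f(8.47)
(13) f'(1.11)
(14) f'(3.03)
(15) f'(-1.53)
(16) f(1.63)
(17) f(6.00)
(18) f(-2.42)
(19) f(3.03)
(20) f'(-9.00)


(1) = -0.28
(2) = 2.95
(3) = 2.81
(4) = -0.20
(5) = 3.76
(6) = 1.52
(7) = -0.52
(8) = -1.42
(9) = 2.53
(10) = -0.27
(11) = 0.24
(12) = -2.48
(13) = -1.79
(14) = -0.22
(15) = 2.71
(16) = -0.77
(17) = -1.80
(18) = 1.66
(19) = -1.05
(20) = -0.28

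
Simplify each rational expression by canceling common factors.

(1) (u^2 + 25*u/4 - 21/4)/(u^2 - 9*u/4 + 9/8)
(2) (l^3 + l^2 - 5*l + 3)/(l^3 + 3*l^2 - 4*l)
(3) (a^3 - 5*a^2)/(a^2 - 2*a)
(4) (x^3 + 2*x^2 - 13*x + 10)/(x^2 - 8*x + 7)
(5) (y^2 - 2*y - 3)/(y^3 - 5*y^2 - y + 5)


(1) = (2*u + 14)/(2*u - 3)
(2) = (l^2 + 2*l - 3)/(l^2 + 4*l)
(3) = (a^2 - 5*a)/(a - 2)
(4) = (x^2 + 3*x - 10)/(x - 7)
(5) = (y - 3)/(y^2 - 6*y + 5)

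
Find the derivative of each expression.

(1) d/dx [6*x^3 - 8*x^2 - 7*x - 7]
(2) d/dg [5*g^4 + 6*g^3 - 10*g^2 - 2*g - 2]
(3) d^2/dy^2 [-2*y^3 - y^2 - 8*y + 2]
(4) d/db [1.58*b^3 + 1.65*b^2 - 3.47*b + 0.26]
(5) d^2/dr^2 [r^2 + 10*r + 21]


(1) = 18*x^2 - 16*x - 7
(2) = 20*g^3 + 18*g^2 - 20*g - 2
(3) = -12*y - 2
(4) = 4.74*b^2 + 3.3*b - 3.47
(5) = 2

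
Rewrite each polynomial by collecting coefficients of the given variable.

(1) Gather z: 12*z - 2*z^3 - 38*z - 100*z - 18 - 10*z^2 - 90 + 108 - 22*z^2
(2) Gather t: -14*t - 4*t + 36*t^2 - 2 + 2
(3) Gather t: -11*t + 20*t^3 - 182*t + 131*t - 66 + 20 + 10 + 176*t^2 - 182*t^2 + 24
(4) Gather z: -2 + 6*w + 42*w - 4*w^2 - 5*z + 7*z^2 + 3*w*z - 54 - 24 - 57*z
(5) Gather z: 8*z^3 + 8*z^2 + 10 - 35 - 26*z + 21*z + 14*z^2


(1) = -2*z^3 - 32*z^2 - 126*z
(2) = 36*t^2 - 18*t
(3) = 20*t^3 - 6*t^2 - 62*t - 12
(4) = -4*w^2 + 48*w + 7*z^2 + z*(3*w - 62) - 80
(5) = 8*z^3 + 22*z^2 - 5*z - 25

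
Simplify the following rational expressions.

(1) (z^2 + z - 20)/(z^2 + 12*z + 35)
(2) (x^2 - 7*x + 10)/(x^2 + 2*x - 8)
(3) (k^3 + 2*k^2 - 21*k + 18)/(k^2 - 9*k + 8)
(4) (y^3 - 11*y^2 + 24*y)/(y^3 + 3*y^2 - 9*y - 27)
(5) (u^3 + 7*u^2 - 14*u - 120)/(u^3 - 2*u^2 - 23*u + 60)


(1) = (z - 4)/(z + 7)
(2) = (x - 5)/(x + 4)
(3) = (k^2 + 3*k - 18)/(k - 8)
(4) = (y^2 - 8*y)/(y^2 + 6*y + 9)
(5) = (u + 6)/(u - 3)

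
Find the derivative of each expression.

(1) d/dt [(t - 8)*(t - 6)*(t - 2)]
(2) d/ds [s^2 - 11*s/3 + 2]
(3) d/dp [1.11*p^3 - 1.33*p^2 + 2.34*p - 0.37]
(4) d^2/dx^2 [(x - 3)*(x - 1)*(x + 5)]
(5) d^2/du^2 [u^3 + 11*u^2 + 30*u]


(1) = 3*t^2 - 32*t + 76
(2) = 2*s - 11/3
(3) = 3.33*p^2 - 2.66*p + 2.34
(4) = 6*x + 2
(5) = 6*u + 22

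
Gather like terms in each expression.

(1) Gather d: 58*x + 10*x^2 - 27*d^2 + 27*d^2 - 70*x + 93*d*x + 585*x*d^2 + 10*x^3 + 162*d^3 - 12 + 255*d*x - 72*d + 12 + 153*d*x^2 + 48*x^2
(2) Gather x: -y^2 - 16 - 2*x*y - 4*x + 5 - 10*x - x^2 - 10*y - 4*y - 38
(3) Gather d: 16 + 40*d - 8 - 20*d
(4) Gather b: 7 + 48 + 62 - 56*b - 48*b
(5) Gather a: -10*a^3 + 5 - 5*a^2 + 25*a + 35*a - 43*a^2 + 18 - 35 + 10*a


(1) = 162*d^3 + 585*d^2*x + d*(153*x^2 + 348*x - 72) + 10*x^3 + 58*x^2 - 12*x
(2) = -x^2 + x*(-2*y - 14) - y^2 - 14*y - 49
(3) = 20*d + 8
(4) = 117 - 104*b
(5) = -10*a^3 - 48*a^2 + 70*a - 12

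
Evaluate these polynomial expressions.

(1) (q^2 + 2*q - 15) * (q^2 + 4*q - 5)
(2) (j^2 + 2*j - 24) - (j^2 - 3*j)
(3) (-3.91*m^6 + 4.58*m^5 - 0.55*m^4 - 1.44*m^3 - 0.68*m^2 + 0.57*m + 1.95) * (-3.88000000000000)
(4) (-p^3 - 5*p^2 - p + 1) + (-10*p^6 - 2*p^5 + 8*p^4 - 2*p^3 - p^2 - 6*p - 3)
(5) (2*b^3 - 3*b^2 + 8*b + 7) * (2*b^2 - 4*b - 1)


(1) = q^4 + 6*q^3 - 12*q^2 - 70*q + 75
(2) = 5*j - 24
(3) = 15.1708*m^6 - 17.7704*m^5 + 2.134*m^4 + 5.5872*m^3 + 2.6384*m^2 - 2.2116*m - 7.566
(4) = -10*p^6 - 2*p^5 + 8*p^4 - 3*p^3 - 6*p^2 - 7*p - 2
(5) = 4*b^5 - 14*b^4 + 26*b^3 - 15*b^2 - 36*b - 7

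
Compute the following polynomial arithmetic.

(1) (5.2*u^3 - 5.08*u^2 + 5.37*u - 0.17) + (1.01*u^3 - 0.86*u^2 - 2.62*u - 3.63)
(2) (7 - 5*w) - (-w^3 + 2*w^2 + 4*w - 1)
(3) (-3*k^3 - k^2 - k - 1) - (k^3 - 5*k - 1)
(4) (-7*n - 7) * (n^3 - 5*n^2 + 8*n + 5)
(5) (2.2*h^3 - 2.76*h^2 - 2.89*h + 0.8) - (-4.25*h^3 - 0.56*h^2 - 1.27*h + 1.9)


(1) = 6.21*u^3 - 5.94*u^2 + 2.75*u - 3.8
(2) = w^3 - 2*w^2 - 9*w + 8
(3) = -4*k^3 - k^2 + 4*k
(4) = -7*n^4 + 28*n^3 - 21*n^2 - 91*n - 35
(5) = 6.45*h^3 - 2.2*h^2 - 1.62*h - 1.1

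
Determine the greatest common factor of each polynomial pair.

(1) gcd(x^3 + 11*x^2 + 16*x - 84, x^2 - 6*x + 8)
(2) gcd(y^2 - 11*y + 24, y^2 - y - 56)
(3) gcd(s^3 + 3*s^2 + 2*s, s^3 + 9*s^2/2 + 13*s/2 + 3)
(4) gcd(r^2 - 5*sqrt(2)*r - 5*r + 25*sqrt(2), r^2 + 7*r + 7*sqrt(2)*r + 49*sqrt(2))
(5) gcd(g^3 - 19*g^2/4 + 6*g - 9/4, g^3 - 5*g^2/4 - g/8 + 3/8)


(1) = x - 2
(2) = y - 8
(3) = gcd(s*(s + 1)*(s + 2), (s + 1)*(s + 3/2)*(s + 2)) = s^2 + 3*s + 2
(4) = 1
(5) = gcd((g - 3)*(g - 1)*(g - 3/4), (g - 1)*(g - 3/4)*(g + 1/2)) = g^2 - 7*g/4 + 3/4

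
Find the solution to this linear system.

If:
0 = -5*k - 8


Then:
k = -8/5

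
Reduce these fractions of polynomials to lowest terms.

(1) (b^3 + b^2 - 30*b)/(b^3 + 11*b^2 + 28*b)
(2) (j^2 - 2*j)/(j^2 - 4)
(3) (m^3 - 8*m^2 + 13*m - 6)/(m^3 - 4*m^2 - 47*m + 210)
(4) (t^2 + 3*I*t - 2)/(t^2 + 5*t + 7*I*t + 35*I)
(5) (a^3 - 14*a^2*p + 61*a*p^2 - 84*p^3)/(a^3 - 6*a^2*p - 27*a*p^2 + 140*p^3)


(1) = (b^2 + b - 30)/(b^2 + 11*b + 28)
(2) = j/(j + 2)
(3) = (m^2 - 2*m + 1)/(m^2 + 2*m - 35)
(4) = (t^2 + 3*I*t - 2)/(t^2 + t*(5 + 7*I) + 35*I)
(5) = (a - 3*p)/(a + 5*p)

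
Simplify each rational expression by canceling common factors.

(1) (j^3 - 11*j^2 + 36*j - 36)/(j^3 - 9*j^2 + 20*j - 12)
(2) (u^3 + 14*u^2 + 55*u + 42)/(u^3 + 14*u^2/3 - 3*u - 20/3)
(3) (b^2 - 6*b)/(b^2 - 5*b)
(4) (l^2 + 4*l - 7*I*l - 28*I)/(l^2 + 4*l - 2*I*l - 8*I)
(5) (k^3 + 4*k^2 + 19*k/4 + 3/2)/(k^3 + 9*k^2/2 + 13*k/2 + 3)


(1) = (j - 3)/(j - 1)
(2) = (3*u^2 + 39*u + 126)/(3*u^2 + 11*u - 20)
(3) = (b - 6)/(b - 5)
(4) = (l - 7*I)/(l - 2*I)
(5) = (2*k + 1)/(2*k + 2)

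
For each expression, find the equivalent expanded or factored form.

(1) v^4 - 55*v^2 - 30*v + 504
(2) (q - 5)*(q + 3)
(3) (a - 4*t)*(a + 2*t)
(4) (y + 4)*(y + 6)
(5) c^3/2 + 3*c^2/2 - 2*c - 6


(1) = (v - 7)*(v - 3)*(v + 4)*(v + 6)
(2) = q^2 - 2*q - 15
(3) = a^2 - 2*a*t - 8*t^2
(4) = y^2 + 10*y + 24
(5) = (c/2 + 1)*(c - 2)*(c + 3)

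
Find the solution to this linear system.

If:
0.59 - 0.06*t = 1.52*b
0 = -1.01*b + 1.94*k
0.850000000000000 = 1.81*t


Then:
b = 0.37
k = 0.19
t = 0.47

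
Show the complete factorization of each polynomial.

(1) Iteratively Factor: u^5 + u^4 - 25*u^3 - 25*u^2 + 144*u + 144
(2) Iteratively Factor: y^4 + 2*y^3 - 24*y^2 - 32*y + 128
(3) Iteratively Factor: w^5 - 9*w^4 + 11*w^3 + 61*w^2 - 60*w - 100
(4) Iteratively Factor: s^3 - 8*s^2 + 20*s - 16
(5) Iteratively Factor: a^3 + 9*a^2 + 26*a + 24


(1) = (u - 4)*(u^4 + 5*u^3 - 5*u^2 - 45*u - 36) = (u - 4)*(u + 1)*(u^3 + 4*u^2 - 9*u - 36) = (u - 4)*(u + 1)*(u + 3)*(u^2 + u - 12) = (u - 4)*(u - 3)*(u + 1)*(u + 3)*(u + 4)
(2) = (y + 4)*(y^3 - 2*y^2 - 16*y + 32) = (y - 4)*(y + 4)*(y^2 + 2*y - 8) = (y - 4)*(y - 2)*(y + 4)*(y + 4)
(3) = (w - 2)*(w^4 - 7*w^3 - 3*w^2 + 55*w + 50) = (w - 5)*(w - 2)*(w^3 - 2*w^2 - 13*w - 10) = (w - 5)*(w - 2)*(w + 1)*(w^2 - 3*w - 10) = (w - 5)^2*(w - 2)*(w + 1)*(w + 2)
(4) = (s - 2)*(s^2 - 6*s + 8) = (s - 2)^2*(s - 4)
(5) = (a + 2)*(a^2 + 7*a + 12) = (a + 2)*(a + 3)*(a + 4)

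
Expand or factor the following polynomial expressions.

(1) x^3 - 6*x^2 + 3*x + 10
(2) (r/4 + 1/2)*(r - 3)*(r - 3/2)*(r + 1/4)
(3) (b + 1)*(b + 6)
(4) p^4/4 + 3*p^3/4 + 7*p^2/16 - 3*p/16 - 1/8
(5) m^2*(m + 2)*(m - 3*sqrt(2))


(1) = (x - 5)*(x - 2)*(x + 1)
(2) = r^4/4 - 9*r^3/16 - 41*r^2/32 + 63*r/32 + 9/16
(3) = b^2 + 7*b + 6
(4) = (p/4 + 1/4)*(p - 1/2)*(p + 1/2)*(p + 2)
(5) = m^4 - 3*sqrt(2)*m^3 + 2*m^3 - 6*sqrt(2)*m^2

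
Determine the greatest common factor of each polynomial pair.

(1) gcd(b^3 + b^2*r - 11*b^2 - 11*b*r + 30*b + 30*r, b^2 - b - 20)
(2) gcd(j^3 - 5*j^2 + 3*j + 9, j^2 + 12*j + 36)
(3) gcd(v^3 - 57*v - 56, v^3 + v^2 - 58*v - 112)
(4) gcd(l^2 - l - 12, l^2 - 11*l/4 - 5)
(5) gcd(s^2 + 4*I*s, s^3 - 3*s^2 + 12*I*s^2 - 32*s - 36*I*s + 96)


(1) = gcd((b - 6)*(b - 5)*(b + r), (b - 5)*(b + 4)) = b - 5
(2) = 1
(3) = v^2 - v - 56
(4) = gcd((l - 4)*(l + 3), (l - 4)*(l + 5/4)) = l - 4
(5) = s + 4*I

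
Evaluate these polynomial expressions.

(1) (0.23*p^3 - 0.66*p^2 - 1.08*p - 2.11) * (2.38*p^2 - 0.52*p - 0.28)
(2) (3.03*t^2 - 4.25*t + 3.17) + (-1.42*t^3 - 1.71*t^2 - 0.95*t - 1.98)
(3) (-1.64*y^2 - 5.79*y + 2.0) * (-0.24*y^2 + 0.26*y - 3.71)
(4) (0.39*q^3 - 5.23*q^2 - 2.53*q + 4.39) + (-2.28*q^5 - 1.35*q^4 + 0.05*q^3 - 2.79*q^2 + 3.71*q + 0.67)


(1) = 0.5474*p^5 - 1.6904*p^4 - 2.2916*p^3 - 4.2754*p^2 + 1.3996*p + 0.5908
(2) = -1.42*t^3 + 1.32*t^2 - 5.2*t + 1.19
(3) = 0.3936*y^4 + 0.9632*y^3 + 4.099*y^2 + 22.0009*y - 7.42
(4) = -2.28*q^5 - 1.35*q^4 + 0.44*q^3 - 8.02*q^2 + 1.18*q + 5.06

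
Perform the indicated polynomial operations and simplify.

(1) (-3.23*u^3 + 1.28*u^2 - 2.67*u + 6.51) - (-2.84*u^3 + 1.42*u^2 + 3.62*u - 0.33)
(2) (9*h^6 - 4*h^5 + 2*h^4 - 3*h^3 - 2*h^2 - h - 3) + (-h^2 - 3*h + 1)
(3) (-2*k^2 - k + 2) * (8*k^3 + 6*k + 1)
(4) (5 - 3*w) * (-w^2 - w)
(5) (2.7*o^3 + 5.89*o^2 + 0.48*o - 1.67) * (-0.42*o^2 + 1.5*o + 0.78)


(1) = -0.39*u^3 - 0.14*u^2 - 6.29*u + 6.84
(2) = 9*h^6 - 4*h^5 + 2*h^4 - 3*h^3 - 3*h^2 - 4*h - 2
(3) = -16*k^5 - 8*k^4 + 4*k^3 - 8*k^2 + 11*k + 2
(4) = 3*w^3 - 2*w^2 - 5*w
(5) = -1.134*o^5 + 1.5762*o^4 + 10.7394*o^3 + 6.0156*o^2 - 2.1306*o - 1.3026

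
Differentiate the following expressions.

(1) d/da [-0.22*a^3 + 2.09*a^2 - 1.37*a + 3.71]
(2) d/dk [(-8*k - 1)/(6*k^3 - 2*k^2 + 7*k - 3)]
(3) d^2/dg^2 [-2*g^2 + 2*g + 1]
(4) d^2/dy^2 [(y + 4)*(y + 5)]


(1) = -0.66*a^2 + 4.18*a - 1.37
(2) = (96*k^3 + 2*k^2 - 4*k + 31)/(36*k^6 - 24*k^5 + 88*k^4 - 64*k^3 + 61*k^2 - 42*k + 9)
(3) = -4
(4) = 2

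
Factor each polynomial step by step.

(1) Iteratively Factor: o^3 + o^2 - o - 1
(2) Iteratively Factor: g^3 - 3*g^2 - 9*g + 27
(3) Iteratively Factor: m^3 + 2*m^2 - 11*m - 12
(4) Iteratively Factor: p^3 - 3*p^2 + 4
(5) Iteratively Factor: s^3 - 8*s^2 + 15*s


(1) = (o + 1)*(o^2 - 1) = (o - 1)*(o + 1)*(o + 1)
(2) = (g + 3)*(g^2 - 6*g + 9) = (g - 3)*(g + 3)*(g - 3)
(3) = (m + 4)*(m^2 - 2*m - 3) = (m - 3)*(m + 4)*(m + 1)
(4) = (p - 2)*(p^2 - p - 2) = (p - 2)^2*(p + 1)
(5) = (s)*(s^2 - 8*s + 15) = s*(s - 5)*(s - 3)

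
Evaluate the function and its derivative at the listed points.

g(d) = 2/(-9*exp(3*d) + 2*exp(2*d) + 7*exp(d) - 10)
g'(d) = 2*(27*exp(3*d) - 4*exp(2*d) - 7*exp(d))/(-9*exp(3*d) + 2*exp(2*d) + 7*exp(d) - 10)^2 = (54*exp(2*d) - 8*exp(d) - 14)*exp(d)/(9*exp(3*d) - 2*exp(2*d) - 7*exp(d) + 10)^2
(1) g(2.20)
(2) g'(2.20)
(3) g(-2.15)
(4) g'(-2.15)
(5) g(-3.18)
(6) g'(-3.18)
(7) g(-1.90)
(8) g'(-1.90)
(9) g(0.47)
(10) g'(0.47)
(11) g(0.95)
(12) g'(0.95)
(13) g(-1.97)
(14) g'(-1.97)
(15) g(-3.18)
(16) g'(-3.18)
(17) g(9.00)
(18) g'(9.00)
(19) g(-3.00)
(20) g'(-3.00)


(1) = -0.00
(2) = 0.00
(3) = -0.22
(4) = -0.02
(5) = -0.21
(6) = -0.01
(7) = -0.22
(8) = -0.03
(9) = -0.07
(10) = 0.19
(11) = -0.01
(12) = 0.05
(13) = -0.22
(14) = -0.02
(15) = -0.21
(16) = -0.01
(17) = -0.00
(18) = 0.00
(19) = -0.21
(20) = -0.01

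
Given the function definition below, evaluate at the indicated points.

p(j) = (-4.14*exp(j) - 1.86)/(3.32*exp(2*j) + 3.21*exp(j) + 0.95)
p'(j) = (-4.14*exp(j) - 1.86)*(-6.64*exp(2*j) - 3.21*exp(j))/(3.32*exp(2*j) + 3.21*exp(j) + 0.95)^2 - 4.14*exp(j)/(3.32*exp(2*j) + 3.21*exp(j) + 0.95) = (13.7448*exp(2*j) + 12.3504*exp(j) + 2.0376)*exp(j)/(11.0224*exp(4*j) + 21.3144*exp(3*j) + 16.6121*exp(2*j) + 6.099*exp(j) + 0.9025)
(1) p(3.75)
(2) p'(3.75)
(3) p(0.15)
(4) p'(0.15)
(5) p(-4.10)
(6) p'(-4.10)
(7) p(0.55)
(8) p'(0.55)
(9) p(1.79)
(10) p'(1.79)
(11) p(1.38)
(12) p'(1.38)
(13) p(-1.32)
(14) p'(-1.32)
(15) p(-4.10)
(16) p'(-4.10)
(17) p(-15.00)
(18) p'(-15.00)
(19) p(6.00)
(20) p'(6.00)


(1) = -0.03
(2) = 0.03
(3) = -0.73
(4) = 0.48
(5) = -1.92
(6) = 0.04
(7) = -0.55
(8) = 0.41
(9) = -0.19
(10) = 0.18
(11) = -0.28
(12) = 0.24
(13) = -1.45
(14) = 0.40
(15) = -1.92
(16) = 0.04
(17) = -1.96
(18) = 0.00
(19) = -0.00
(20) = 0.00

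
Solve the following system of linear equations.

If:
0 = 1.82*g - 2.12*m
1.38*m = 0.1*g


Then:
g = 0.00
m = 0.00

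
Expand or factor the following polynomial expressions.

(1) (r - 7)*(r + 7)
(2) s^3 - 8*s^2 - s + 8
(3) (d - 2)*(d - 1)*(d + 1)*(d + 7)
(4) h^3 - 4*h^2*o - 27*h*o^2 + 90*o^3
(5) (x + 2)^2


(1) = r^2 - 49
(2) = (s - 8)*(s - 1)*(s + 1)
(3) = d^4 + 5*d^3 - 15*d^2 - 5*d + 14
(4) = (h - 6*o)*(h - 3*o)*(h + 5*o)
(5) = x^2 + 4*x + 4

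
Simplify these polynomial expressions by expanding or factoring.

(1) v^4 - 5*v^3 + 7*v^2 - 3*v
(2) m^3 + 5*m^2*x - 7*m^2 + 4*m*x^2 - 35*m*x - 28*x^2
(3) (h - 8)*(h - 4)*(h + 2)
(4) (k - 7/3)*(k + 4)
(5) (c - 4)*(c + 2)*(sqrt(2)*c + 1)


(1) = v*(v - 3)*(v - 1)^2
(2) = (m - 7)*(m + x)*(m + 4*x)
(3) = h^3 - 10*h^2 + 8*h + 64
(4) = k^2 + 5*k/3 - 28/3
(5) = sqrt(2)*c^3 - 2*sqrt(2)*c^2 + c^2 - 8*sqrt(2)*c - 2*c - 8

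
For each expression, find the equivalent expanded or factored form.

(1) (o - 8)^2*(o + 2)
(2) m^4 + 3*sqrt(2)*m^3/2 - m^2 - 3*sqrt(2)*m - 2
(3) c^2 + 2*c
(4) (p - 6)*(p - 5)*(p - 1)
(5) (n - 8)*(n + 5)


(1) = o^3 - 14*o^2 + 32*o + 128
(2) = (m - sqrt(2))*(m + sqrt(2)/2)*(m + sqrt(2))^2
(3) = c*(c + 2)
(4) = p^3 - 12*p^2 + 41*p - 30
(5) = n^2 - 3*n - 40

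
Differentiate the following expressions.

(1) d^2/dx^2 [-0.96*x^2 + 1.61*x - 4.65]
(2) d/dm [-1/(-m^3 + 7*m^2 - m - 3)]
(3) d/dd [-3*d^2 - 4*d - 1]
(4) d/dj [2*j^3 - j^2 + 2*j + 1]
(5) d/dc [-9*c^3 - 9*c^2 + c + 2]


(1) = -1.92000000000000
(2) = (-3*m^2 + 14*m - 1)/(m^3 - 7*m^2 + m + 3)^2
(3) = -6*d - 4
(4) = 6*j^2 - 2*j + 2
(5) = -27*c^2 - 18*c + 1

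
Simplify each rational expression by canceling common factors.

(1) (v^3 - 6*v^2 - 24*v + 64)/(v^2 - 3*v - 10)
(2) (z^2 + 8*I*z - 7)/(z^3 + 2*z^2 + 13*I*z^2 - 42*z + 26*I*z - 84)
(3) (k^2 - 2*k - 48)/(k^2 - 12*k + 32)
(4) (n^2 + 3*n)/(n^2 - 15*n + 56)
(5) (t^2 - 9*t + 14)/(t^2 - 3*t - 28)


(1) = (v^3 - 6*v^2 - 24*v + 64)/(v^2 - 3*v - 10)
(2) = (z + I)/(z^2 + z*(2 + 6*I) + 12*I)
(3) = (k + 6)/(k - 4)
(4) = (n^2 + 3*n)/(n^2 - 15*n + 56)
(5) = (t - 2)/(t + 4)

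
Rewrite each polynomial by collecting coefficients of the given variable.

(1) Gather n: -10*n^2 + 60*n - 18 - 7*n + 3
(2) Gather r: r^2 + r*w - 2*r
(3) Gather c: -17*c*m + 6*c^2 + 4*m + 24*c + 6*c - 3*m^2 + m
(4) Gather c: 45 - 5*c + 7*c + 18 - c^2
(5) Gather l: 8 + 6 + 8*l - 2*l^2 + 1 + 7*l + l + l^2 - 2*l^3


(1) = -10*n^2 + 53*n - 15
(2) = r^2 + r*(w - 2)
(3) = 6*c^2 + c*(30 - 17*m) - 3*m^2 + 5*m
(4) = -c^2 + 2*c + 63
(5) = -2*l^3 - l^2 + 16*l + 15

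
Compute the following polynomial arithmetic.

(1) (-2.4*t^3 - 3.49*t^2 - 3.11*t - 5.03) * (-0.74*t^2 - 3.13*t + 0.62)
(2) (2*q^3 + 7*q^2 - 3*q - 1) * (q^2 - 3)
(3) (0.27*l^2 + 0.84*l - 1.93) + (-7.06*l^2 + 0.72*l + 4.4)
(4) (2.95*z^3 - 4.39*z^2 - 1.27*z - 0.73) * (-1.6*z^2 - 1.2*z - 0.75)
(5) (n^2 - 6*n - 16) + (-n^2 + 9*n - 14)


(1) = 1.776*t^5 + 10.0946*t^4 + 11.7371*t^3 + 11.2927*t^2 + 13.8157*t - 3.1186
(2) = 2*q^5 + 7*q^4 - 9*q^3 - 22*q^2 + 9*q + 3
(3) = -6.79*l^2 + 1.56*l + 2.47
(4) = -4.72*z^5 + 3.484*z^4 + 5.0875*z^3 + 5.9845*z^2 + 1.8285*z + 0.5475
(5) = 3*n - 30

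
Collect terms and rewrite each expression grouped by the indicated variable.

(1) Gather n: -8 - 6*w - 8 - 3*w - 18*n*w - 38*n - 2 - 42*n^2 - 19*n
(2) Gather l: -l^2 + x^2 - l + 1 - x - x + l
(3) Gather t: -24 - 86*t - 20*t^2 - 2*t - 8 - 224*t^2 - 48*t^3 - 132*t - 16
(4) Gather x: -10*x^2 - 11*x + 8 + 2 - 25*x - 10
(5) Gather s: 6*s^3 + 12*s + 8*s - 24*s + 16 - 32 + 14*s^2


(1) = -42*n^2 + n*(-18*w - 57) - 9*w - 18
(2) = -l^2 + x^2 - 2*x + 1
(3) = -48*t^3 - 244*t^2 - 220*t - 48
(4) = -10*x^2 - 36*x
(5) = 6*s^3 + 14*s^2 - 4*s - 16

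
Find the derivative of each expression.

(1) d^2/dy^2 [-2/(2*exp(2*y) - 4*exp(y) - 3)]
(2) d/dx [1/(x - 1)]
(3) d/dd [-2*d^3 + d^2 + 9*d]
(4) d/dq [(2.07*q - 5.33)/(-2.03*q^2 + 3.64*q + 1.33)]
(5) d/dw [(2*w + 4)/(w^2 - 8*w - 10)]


(1) = 8*(8*(1 - exp(y))^2*exp(y) + (2*exp(y) - 1)*(-2*exp(2*y) + 4*exp(y) + 3))*exp(y)/(-2*exp(2*y) + 4*exp(y) + 3)^3
(2) = -1/(x - 1)^2
(3) = -6*d^2 + 2*d + 9
(4) = (4.2021*q^2 - 21.6398*q + 22.1543)/(4.1209*q^4 - 14.7784*q^3 + 7.8498*q^2 + 9.6824*q + 1.7689)
(5) = 2*(w^2 - 8*w - 2*(w - 4)*(w + 2) - 10)/(-w^2 + 8*w + 10)^2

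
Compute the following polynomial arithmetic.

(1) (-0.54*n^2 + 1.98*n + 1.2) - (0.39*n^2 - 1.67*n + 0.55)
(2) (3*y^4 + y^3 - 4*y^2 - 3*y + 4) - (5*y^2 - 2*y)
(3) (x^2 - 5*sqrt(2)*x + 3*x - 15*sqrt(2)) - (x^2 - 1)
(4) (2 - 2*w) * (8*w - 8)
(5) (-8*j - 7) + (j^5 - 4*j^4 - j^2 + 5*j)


(1) = -0.93*n^2 + 3.65*n + 0.65
(2) = 3*y^4 + y^3 - 9*y^2 - y + 4
(3) = -5*sqrt(2)*x + 3*x - 15*sqrt(2) + 1
(4) = -16*w^2 + 32*w - 16
(5) = j^5 - 4*j^4 - j^2 - 3*j - 7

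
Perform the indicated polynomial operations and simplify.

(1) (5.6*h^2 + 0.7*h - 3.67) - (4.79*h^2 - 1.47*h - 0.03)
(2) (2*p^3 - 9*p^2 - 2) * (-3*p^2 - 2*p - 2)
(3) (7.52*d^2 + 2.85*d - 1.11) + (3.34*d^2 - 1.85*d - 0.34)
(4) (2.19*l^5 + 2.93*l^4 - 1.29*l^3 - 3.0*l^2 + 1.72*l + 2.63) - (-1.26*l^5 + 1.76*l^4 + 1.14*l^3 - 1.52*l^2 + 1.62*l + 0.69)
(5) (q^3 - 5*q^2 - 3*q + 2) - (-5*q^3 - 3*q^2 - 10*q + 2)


(1) = 0.81*h^2 + 2.17*h - 3.64
(2) = -6*p^5 + 23*p^4 + 14*p^3 + 24*p^2 + 4*p + 4
(3) = 10.86*d^2 + 1.0*d - 1.45
(4) = 3.45*l^5 + 1.17*l^4 - 2.43*l^3 - 1.48*l^2 + 0.1*l + 1.94
(5) = 6*q^3 - 2*q^2 + 7*q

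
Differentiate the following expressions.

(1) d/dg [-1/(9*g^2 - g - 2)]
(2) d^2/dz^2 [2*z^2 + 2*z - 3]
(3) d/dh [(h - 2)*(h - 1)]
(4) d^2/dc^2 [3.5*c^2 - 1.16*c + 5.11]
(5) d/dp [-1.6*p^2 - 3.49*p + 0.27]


(1) = (18*g - 1)/(-9*g^2 + g + 2)^2
(2) = 4
(3) = 2*h - 3
(4) = 7.00000000000000
(5) = -3.2*p - 3.49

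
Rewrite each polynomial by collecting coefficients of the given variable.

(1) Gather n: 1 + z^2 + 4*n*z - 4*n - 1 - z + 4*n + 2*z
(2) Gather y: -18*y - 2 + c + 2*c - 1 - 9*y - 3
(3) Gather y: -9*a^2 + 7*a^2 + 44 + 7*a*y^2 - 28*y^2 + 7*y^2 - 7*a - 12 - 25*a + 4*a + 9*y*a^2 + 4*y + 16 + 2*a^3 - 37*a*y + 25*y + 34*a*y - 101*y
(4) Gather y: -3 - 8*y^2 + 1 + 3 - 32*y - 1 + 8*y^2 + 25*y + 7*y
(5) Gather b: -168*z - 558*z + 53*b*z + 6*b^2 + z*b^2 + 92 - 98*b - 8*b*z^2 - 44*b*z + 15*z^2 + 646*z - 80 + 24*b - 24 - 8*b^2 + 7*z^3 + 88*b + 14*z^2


(1) = 4*n*z + z^2 + z
(2) = 3*c - 27*y - 6
(3) = 2*a^3 - 2*a^2 - 28*a + y^2*(7*a - 21) + y*(9*a^2 - 3*a - 72) + 48
(4) = 0
(5) = b^2*(z - 2) + b*(-8*z^2 + 9*z + 14) + 7*z^3 + 29*z^2 - 80*z - 12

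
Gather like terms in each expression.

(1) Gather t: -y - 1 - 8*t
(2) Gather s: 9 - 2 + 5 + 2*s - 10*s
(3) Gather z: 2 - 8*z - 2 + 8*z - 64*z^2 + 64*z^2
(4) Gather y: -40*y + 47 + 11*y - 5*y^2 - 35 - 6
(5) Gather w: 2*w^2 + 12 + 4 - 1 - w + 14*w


(1) = -8*t - y - 1
(2) = 12 - 8*s
(3) = 0
(4) = -5*y^2 - 29*y + 6
(5) = 2*w^2 + 13*w + 15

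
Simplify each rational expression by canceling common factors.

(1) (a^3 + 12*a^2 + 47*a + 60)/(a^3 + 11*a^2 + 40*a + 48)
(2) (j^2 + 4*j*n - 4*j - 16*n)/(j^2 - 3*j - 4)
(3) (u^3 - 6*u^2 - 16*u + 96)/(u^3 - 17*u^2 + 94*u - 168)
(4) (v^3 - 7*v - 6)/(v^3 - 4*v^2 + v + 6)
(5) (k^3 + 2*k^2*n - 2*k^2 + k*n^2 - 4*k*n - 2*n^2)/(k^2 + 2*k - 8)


(1) = (a + 5)/(a + 4)
(2) = (j + 4*n)/(j + 1)
(3) = (u + 4)/(u - 7)
(4) = (v + 2)/(v - 2)
(5) = (k^2 + 2*k*n + n^2)/(k + 4)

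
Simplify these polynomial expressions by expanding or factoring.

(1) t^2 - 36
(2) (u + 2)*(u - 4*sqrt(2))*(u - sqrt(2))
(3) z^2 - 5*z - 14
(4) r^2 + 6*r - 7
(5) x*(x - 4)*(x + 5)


(1) = (t - 6)*(t + 6)
(2) = u^3 - 5*sqrt(2)*u^2 + 2*u^2 - 10*sqrt(2)*u + 8*u + 16
(3) = (z - 7)*(z + 2)
(4) = (r - 1)*(r + 7)
(5) = x^3 + x^2 - 20*x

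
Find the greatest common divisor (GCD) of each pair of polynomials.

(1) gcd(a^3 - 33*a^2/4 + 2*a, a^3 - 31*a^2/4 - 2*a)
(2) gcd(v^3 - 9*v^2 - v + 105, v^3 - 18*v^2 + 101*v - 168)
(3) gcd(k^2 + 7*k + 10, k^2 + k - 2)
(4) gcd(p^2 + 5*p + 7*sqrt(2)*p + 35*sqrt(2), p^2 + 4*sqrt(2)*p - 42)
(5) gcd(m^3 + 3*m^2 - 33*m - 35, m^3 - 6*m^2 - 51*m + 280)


(1) = gcd(a*(a - 8)*(a - 1/4), a*(a - 8)*(a + 1/4)) = a^2 - 8*a
(2) = v - 7
(3) = gcd((k + 2)*(k + 5), (k - 1)*(k + 2)) = k + 2
(4) = gcd((p + 5)*(p + 7*sqrt(2)), (p - 3*sqrt(2))*(p + 7*sqrt(2))) = p + 7*sqrt(2)
(5) = m^2 + 2*m - 35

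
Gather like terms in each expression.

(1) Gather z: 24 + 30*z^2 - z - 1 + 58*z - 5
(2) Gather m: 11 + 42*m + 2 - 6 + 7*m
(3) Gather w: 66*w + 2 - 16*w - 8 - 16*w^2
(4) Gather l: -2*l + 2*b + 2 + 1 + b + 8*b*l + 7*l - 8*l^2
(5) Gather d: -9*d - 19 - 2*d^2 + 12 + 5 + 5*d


(1) = 30*z^2 + 57*z + 18
(2) = 49*m + 7
(3) = -16*w^2 + 50*w - 6
(4) = 3*b - 8*l^2 + l*(8*b + 5) + 3
(5) = -2*d^2 - 4*d - 2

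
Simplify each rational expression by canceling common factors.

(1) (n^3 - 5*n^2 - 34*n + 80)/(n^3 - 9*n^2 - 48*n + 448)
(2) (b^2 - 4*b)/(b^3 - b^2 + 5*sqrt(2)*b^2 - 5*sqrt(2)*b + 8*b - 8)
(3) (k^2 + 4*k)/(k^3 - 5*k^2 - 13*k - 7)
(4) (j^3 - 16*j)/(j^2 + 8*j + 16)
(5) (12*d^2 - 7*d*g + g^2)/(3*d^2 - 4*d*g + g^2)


(1) = (n^2 + 3*n - 10)/(n^2 - n - 56)
(2) = (b^2 - 4*b)/(b^3 + b^2*(-1 + 5*sqrt(2)) + b*(8 - 5*sqrt(2)) - 8)
(3) = (k^2 + 4*k)/(k^3 - 5*k^2 - 13*k - 7)
(4) = (j^2 - 4*j)/(j + 4)
(5) = (4*d - g)/(d - g)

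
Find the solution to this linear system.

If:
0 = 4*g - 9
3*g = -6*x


Then:
g = 9/4
x = -9/8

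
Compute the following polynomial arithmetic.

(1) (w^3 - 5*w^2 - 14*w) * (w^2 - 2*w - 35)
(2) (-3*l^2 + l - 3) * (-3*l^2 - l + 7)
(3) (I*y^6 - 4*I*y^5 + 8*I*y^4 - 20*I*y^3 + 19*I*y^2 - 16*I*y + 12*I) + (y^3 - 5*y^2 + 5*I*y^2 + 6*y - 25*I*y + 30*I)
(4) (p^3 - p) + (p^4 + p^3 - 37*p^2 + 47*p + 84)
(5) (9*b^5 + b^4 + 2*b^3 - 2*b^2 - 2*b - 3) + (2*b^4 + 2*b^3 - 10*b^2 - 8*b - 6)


(1) = w^5 - 7*w^4 - 39*w^3 + 203*w^2 + 490*w
(2) = 9*l^4 - 13*l^2 + 10*l - 21
(3) = I*y^6 - 4*I*y^5 + 8*I*y^4 + y^3 - 20*I*y^3 - 5*y^2 + 24*I*y^2 + 6*y - 41*I*y + 42*I
(4) = p^4 + 2*p^3 - 37*p^2 + 46*p + 84
(5) = 9*b^5 + 3*b^4 + 4*b^3 - 12*b^2 - 10*b - 9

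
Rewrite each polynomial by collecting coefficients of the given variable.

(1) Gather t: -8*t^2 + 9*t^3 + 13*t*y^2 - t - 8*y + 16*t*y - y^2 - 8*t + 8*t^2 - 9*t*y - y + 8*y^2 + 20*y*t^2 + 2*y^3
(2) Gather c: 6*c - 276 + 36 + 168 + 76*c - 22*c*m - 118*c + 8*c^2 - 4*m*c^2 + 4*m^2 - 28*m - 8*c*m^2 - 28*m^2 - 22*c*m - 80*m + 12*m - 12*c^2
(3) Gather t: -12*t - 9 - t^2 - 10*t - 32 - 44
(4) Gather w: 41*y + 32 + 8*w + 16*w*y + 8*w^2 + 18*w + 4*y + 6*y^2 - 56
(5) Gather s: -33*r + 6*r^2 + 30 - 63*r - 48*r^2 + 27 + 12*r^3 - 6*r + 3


(1) = 9*t^3 + 20*t^2*y + t*(13*y^2 + 7*y - 9) + 2*y^3 + 7*y^2 - 9*y
(2) = c^2*(-4*m - 4) + c*(-8*m^2 - 44*m - 36) - 24*m^2 - 96*m - 72
(3) = -t^2 - 22*t - 85
(4) = 8*w^2 + w*(16*y + 26) + 6*y^2 + 45*y - 24
(5) = 12*r^3 - 42*r^2 - 102*r + 60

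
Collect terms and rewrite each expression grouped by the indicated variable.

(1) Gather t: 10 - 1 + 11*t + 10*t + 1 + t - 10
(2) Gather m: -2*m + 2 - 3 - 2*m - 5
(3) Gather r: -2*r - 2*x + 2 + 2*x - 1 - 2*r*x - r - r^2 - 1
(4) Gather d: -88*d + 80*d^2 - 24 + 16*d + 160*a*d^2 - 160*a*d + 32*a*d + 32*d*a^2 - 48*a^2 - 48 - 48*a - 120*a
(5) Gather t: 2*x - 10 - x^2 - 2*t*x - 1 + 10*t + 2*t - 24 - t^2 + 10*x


(1) = 22*t
(2) = -4*m - 6
(3) = -r^2 + r*(-2*x - 3)
(4) = -48*a^2 - 168*a + d^2*(160*a + 80) + d*(32*a^2 - 128*a - 72) - 72
(5) = -t^2 + t*(12 - 2*x) - x^2 + 12*x - 35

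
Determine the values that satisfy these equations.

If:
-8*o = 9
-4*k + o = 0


Then:
k = -9/32
o = -9/8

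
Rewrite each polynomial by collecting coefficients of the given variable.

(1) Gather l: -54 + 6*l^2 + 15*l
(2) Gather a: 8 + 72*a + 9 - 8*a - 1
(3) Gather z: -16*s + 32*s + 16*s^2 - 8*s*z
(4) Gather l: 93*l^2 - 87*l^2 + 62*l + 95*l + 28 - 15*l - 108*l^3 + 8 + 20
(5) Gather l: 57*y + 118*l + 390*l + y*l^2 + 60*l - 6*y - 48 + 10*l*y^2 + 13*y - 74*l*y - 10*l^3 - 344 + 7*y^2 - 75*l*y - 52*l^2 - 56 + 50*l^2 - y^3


(1) = 6*l^2 + 15*l - 54
(2) = 64*a + 16
(3) = 16*s^2 - 8*s*z + 16*s
(4) = -108*l^3 + 6*l^2 + 142*l + 56
(5) = -10*l^3 + l^2*(y - 2) + l*(10*y^2 - 149*y + 568) - y^3 + 7*y^2 + 64*y - 448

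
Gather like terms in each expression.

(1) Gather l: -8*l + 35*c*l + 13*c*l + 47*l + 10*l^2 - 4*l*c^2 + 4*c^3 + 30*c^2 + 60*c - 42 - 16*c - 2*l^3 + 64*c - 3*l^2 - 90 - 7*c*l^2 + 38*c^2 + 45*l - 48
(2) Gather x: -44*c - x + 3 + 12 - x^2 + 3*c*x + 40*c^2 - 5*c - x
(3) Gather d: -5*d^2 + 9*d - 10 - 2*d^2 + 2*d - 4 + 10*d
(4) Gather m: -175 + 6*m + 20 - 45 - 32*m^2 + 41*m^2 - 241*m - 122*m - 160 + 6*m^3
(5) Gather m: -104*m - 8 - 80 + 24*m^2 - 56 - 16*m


(1) = 4*c^3 + 68*c^2 + 108*c - 2*l^3 + l^2*(7 - 7*c) + l*(-4*c^2 + 48*c + 84) - 180
(2) = 40*c^2 - 49*c - x^2 + x*(3*c - 2) + 15
(3) = -7*d^2 + 21*d - 14
(4) = 6*m^3 + 9*m^2 - 357*m - 360
(5) = 24*m^2 - 120*m - 144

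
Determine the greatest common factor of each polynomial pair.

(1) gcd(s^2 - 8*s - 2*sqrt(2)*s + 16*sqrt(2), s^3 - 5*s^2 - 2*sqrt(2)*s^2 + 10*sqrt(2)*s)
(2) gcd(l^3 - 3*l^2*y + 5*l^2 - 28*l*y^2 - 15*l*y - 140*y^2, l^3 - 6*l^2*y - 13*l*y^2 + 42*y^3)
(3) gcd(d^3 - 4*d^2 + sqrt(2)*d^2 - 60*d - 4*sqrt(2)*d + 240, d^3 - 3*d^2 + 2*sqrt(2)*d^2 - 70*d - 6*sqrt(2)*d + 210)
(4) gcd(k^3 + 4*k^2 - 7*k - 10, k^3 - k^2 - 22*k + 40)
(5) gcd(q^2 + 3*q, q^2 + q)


(1) = gcd((s - 8)*(s - 2*sqrt(2)), s*(s - 5)*(s - 2*sqrt(2))) = s - 2*sqrt(2)
(2) = gcd((l + 5)*(l - 7*y)*(l + 4*y), (l - 7*y)*(l - 2*y)*(l + 3*y)) = -l + 7*y
(3) = gcd((d - 4)*(d - 5*sqrt(2))*(d + 6*sqrt(2)), (d - 3)*(d - 5*sqrt(2))*(d + 7*sqrt(2))) = d - 5*sqrt(2)
(4) = gcd((k - 2)*(k + 1)*(k + 5), (k - 4)*(k - 2)*(k + 5)) = k^2 + 3*k - 10
(5) = q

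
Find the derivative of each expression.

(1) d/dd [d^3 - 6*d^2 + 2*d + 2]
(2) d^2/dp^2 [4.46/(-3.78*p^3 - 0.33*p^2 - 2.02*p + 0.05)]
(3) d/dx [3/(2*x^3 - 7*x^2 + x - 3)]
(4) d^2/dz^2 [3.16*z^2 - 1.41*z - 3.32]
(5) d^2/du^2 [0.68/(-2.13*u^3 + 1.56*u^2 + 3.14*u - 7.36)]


(1) = 3*d^2 - 12*d + 2
(2) = ((101.1528*p + 2.9436)*(3.78*p^3 + 0.33*p^2 + 2.02*p - 0.05) - 4.46*(11.34*p^2 + 0.66*p + 2.02)*(22.68*p^2 + 1.32*p + 4.04))/(3.78*p^3 + 0.33*p^2 + 2.02*p - 0.05)^3
(3) = 3*(-6*x^2 + 14*x - 1)/(2*x^3 - 7*x^2 + x - 3)^2
(4) = 6.32000000000000
(5) = ((8.6904*u - 2.1216)*(2.13*u^3 - 1.56*u^2 - 3.14*u + 7.36) - 0.68*(-12.78*u^2 + 6.24*u + 6.28)*(-6.39*u^2 + 3.12*u + 3.14))/(2.13*u^3 - 1.56*u^2 - 3.14*u + 7.36)^3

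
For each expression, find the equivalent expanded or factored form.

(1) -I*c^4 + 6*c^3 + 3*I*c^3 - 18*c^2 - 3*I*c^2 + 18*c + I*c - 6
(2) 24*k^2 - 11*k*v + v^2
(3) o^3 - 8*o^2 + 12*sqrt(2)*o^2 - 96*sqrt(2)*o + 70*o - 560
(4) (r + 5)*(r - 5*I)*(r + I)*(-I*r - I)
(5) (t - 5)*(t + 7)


(1) = (c - 1)^2*(c + 6*I)*(-I*c + I)
(2) = (-8*k + v)*(-3*k + v)
(3) = (o - 8)*(o + 5*sqrt(2))*(o + 7*sqrt(2))
(4) = -I*r^4 - 4*r^3 - 6*I*r^3 - 24*r^2 - 10*I*r^2 - 20*r - 30*I*r - 25*I
(5) = t^2 + 2*t - 35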